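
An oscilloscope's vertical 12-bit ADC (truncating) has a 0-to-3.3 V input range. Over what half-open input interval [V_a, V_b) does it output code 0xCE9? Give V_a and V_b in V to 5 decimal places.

LSB = 3.3/2^12 = 0.806 mV.
Code 0xCE9 = 3305 decimal.
V_a = V_low + 3305·LSB = 2.66272 V; V_b = V_low + 3306·LSB = 2.66353 V.

[2.66272 V, 2.66353 V)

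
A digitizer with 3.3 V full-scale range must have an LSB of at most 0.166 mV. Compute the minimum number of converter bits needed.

Number of steps required ≥ 3.3 V / 0.166 mV = 19879.52.
Need 2^N ≥ 19879.52; 2^14 = 16384, 2^15 = 32768.
Minimum N = 15.

15 bits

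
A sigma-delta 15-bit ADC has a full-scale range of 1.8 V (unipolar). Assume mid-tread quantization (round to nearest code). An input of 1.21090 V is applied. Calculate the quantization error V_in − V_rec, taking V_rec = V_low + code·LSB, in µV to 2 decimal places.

-13.09 µV

LSB = 1.8/2^15 = 54.93 µV.
(1.21090 − 0)/5.49316e-05 = 22043.7618; round gives code 22044.
V_rec = 0 + 22044·5.49316e-05 = 1.2109131 V.
Difference: -1.30859e-05 V → -13.09 µV.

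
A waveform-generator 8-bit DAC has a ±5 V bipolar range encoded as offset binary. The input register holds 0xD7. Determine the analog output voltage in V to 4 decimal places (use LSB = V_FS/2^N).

3.3984 V

LSB = 10 V / 2^8 = 39.062 mV.
Code 0xD7 = 215 decimal.
V_out = (−5) + 215 × 0.0390625 V = 3.39844 V.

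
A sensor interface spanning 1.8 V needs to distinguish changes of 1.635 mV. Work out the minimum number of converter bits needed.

Number of steps required ≥ 1.8 V / 1.635 mV = 1100.92.
Need 2^N ≥ 1100.92; 2^10 = 1024, 2^11 = 2048.
Minimum N = 11.

11 bits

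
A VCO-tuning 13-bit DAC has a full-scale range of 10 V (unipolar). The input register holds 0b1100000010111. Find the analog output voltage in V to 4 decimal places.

7.5281 V

LSB = 10 V / 2^13 = 1.221 mV.
Code 0b1100000010111 = 6167 decimal.
V_out = 0 + 6167 × 0.0012207 V = 7.52808 V.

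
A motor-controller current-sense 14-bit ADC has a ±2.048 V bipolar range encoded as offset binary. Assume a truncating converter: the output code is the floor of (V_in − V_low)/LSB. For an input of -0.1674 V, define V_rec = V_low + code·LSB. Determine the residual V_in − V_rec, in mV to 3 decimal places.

0.100 mV

LSB = 4.096/2^14 = 250.00 µV.
(V_in − V_low)/LSB = (-0.1674 − (−2.048))/0.00025 = 7522.4000 → code 7522 (floor).
Code 7522 maps back to (−2.048) + 7522×0.00025 V = -0.1675 V.
Difference: 0.0001 V → 0.100 mV.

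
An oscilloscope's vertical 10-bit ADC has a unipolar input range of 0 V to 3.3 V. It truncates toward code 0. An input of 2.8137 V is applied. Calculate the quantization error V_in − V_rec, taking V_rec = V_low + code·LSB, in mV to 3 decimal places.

LSB = 3.3/2^10 = 3.223 mV.
(V_in − V_low)/LSB = (2.8137 − 0)/0.00322266 = 873.0996 → code 873 (floor).
V_rec = 0 + 873·0.00322266 = 2.8133789 V.
V_in − V_rec = 0.000321094 V = 0.321 mV.

0.321 mV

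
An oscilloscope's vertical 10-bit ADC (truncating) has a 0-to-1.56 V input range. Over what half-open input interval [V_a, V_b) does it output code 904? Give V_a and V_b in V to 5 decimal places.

[1.37719 V, 1.37871 V)

LSB = 1.56/2^10 = 1.523 mV.
V_a = V_low + 904·LSB = 1.37719 V; V_b = V_low + 905·LSB = 1.37871 V.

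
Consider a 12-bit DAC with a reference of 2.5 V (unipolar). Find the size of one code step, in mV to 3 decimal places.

0.610 mV

Full-scale span = 2.5 V.
LSB = 2.5 / 2^12 = 2.5 / 4096 = 0.000610352 V = 0.610 mV.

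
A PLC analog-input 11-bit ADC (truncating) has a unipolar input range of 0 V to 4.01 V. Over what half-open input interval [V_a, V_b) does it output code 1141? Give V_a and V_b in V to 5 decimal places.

LSB = 4.01/2^11 = 1.958 mV.
V_a = V_low + 1141·LSB = 2.23409 V; V_b = V_low + 1142·LSB = 2.23604 V.

[2.23409 V, 2.23604 V)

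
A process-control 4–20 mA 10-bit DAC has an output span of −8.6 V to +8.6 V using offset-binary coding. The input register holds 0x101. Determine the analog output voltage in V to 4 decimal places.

-4.2832 V

LSB = 17.2 V / 2^10 = 16.797 mV.
Code 0x101 = 257 decimal.
V_out = (−8.6) + 257 × 0.0167969 V = -4.2832 V.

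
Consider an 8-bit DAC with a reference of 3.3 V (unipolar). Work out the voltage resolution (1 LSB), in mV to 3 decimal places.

12.891 mV

Full-scale span = 3.3 V.
LSB = 3.3 / 2^8 = 3.3 / 256 = 0.0128906 V = 12.891 mV.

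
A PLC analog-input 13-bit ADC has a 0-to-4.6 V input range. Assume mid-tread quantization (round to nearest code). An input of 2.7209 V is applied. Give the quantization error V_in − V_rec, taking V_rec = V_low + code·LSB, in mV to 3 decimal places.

-0.243 mV

One LSB is 4.6 V / 8192 = 0.562 mV.
(2.7209 − 0)/0.000561523 = 4845.5680; round gives code 4846.
Code 4846 maps back to 0 + 4846×0.000561523 V = 2.7211426 V.
Difference: -0.000242578 V → -0.243 mV.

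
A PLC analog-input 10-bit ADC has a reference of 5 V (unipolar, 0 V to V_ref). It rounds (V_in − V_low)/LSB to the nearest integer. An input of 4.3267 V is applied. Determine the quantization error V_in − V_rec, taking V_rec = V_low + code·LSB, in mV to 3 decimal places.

0.528 mV

One LSB is 5 V / 1024 = 4.883 mV.
(V_in − V_low)/LSB = (4.3267 − 0)/0.00488281 = 886.1082 → code 886 (round).
V_rec = 0 + 886·0.00488281 = 4.3261719 V.
V_in − V_rec = 0.000528125 V = 0.528 mV.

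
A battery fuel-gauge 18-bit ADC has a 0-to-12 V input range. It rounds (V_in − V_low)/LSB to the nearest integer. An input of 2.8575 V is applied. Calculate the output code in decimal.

code 62423

With 262144 levels over 12 V, one step is 45.78 µV.
Input sits at 62423.040 steps above V_low.
Round → code 62423.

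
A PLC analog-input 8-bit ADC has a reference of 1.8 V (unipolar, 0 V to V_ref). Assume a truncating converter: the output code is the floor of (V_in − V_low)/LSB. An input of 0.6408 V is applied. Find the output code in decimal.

code 91

Full-scale span = 1.8 V; LSB = 1.8/2^8 = 7.031 mV.
(V_in − V_low)/LSB = (0.6408 − 0) / 0.00703125 = 91.136.
So the output code is 91.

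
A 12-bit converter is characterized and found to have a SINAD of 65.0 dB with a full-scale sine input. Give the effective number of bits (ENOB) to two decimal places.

10.50 bits

ENOB = (SINAD − 1.76) / 6.02 = (65.0 − 1.76)/6.02 = 10.505.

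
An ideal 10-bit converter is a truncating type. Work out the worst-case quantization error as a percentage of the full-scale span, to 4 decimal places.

0.0977 %

Truncating → worst-case error = 1 LSB = V_FS/2^10, so 100/1024 = 0.0976562 % of full scale.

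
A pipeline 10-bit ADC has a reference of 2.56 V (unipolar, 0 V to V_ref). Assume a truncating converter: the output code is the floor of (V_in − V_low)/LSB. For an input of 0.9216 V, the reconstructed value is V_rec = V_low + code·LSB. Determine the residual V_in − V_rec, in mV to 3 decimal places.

1.600 mV

Step size: 2.56 V ÷ 2^10 = 2.500 mV.
Scaled input = 368.6400 LSBs, so code = 368.
V_rec = 0 + 368·0.0025 = 0.92 V.
Error = 0.9216 − 0.92 = 0.0016 V = 1.600 mV.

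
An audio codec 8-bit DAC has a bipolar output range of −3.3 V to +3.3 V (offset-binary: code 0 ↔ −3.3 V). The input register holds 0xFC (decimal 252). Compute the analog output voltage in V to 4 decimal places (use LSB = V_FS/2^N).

3.1969 V

LSB = 6.6 V / 2^8 = 25.781 mV.
Code 0xFC = 252 decimal.
V_out = (−3.3) + 252 × 0.0257812 V = 3.19687 V.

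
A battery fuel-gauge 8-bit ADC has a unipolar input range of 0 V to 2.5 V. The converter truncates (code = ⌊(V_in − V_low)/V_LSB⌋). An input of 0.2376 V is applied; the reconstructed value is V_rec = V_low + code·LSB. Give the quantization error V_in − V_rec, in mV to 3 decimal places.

One LSB is 2.5 V / 256 = 9.766 mV.
(0.2376 − 0)/0.00976562 = 24.3302; ⌊·⌋ gives code 24.
V_rec = 0 + 24·0.00976562 = 0.234375 V.
V_in − V_rec = 0.003225 V = 3.225 mV.

3.225 mV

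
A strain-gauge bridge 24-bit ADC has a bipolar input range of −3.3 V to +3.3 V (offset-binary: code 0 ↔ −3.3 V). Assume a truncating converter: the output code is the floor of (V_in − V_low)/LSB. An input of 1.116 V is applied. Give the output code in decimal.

code 11225482

LSB = 6.6 V / 16777216 = 0.39 µV.
(1.116 − (−3.3)) / 3.93391e-07 = 11225482.705 LSBs.
⌊·⌋(11225482.705) = 11225482.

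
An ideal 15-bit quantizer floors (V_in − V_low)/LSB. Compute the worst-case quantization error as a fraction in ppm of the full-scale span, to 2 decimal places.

30.52 ppm

Truncating → worst-case error = 1 LSB = V_FS/2^15, so 1e+06/32768 = 30.5176 ppm of full scale.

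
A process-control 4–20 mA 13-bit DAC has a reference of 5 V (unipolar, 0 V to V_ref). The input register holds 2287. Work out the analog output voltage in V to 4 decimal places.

LSB = 5 V / 2^13 = 0.610 mV.
V_out = 0 + 2287 × 0.000610352 V = 1.39587 V.

1.3959 V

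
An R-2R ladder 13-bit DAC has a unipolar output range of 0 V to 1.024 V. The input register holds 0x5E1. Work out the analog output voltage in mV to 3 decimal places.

LSB = 1.024 V / 2^13 = 125.00 µV.
Code 0x5E1 = 1505 decimal.
V_out = 0 + 1505 × 0.000125 V = 0.188125 V.
= 188.125 mV.

188.125 mV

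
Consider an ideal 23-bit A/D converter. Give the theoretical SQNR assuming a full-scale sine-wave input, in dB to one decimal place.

SNR ≈ 6.02·N + 1.76 dB = 6.02·23 + 1.76 = 140.22 dB.

140.2 dB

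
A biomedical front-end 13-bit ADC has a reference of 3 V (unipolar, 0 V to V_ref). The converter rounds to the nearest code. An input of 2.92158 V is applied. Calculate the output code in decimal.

code 7978

LSB = 3 V / 8192 = 366.21 µV.
(V_in − V_low)/LSB = (2.92158 − 0) / 0.000366211 = 7977.861.
round(7977.861) = 7978.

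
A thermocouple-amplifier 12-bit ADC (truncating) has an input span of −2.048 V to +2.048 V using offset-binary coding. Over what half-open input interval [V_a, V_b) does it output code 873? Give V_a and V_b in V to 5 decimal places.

LSB = 4.096/2^12 = 1.000 mV.
V_a = V_low + 873·LSB = -1.175 V; V_b = V_low + 874·LSB = -1.174 V.

[-1.17500 V, -1.17400 V)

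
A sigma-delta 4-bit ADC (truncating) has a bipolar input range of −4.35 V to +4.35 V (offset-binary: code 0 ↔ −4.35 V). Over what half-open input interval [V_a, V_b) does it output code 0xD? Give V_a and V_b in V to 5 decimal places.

[2.71875 V, 3.26250 V)

LSB = 8.7/2^4 = 0.5437 V.
Code 0xD = 13 decimal.
V_a = V_low + 13·LSB = 2.71875 V; V_b = V_low + 14·LSB = 3.2625 V.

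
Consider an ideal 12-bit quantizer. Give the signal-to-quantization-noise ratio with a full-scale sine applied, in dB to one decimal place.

74.0 dB

SNR ≈ 6.02·N + 1.76 dB = 6.02·12 + 1.76 = 74.00 dB.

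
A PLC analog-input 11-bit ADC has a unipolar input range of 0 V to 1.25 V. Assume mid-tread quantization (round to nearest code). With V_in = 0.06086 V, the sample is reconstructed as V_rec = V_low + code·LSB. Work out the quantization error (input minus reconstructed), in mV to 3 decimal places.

-0.175 mV

LSB = 1.25/2^11 = 0.610 mV.
(V_in − V_low)/LSB = (0.06086 − 0)/0.000610352 = 99.7130 → code 100 (round).
Reconstructed: 0.061035156 V.
V_in − V_rec = -0.000175156 V = -0.175 mV.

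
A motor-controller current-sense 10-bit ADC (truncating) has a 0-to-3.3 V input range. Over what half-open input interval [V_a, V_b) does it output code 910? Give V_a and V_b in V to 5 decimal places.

[2.93262 V, 2.93584 V)

LSB = 3.3/2^10 = 3.223 mV.
V_a = V_low + 910·LSB = 2.93262 V; V_b = V_low + 911·LSB = 2.93584 V.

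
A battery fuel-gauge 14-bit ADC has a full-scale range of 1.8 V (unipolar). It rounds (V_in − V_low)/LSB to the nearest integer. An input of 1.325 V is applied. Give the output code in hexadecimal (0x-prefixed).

code 0x2F1C (decimal 12060)

Full-scale span = 1.8 V; LSB = 1.8/2^14 = 109.86 µV.
Input sits at 12060.444 steps above V_low.
So the output code is 12060.
In hexadecimal (0x-prefixed): 0x2F1C.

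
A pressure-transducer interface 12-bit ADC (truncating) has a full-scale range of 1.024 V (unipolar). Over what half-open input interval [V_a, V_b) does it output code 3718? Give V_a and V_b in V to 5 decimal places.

LSB = 1.024/2^12 = 250.00 µV.
V_a = V_low + 3718·LSB = 0.9295 V; V_b = V_low + 3719·LSB = 0.92975 V.

[0.92950 V, 0.92975 V)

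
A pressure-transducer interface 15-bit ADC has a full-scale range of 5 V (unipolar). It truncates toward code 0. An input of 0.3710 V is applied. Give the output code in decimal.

code 2431

With 32768 levels over 5 V, one step is 152.59 µV.
(0.3710 − 0) / 0.000152588 = 2431.386 LSBs.
So the output code is 2431.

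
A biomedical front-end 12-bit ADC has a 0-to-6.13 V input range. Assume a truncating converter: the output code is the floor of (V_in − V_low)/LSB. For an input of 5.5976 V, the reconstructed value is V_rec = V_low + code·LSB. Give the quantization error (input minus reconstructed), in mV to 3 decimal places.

One LSB is 6.13 V / 4096 = 1.497 mV.
(5.5976 − 0)/0.00149658 = 3740.2561; ⌊·⌋ gives code 3740.
V_rec = 0 + 3740·0.00149658 = 5.5972168 V.
Error = 5.5976 − 5.5972168 = 0.000383203 V = 0.383 mV.

0.383 mV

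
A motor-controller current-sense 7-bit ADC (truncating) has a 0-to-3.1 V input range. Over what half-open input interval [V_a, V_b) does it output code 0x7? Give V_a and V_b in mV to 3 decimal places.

LSB = 3.1/2^7 = 24.219 mV.
Code 0x7 = 7 decimal.
V_a = V_low + 7·LSB = 0.169531 V; V_b = V_low + 8·LSB = 0.19375 V.

[169.531 mV, 193.750 mV)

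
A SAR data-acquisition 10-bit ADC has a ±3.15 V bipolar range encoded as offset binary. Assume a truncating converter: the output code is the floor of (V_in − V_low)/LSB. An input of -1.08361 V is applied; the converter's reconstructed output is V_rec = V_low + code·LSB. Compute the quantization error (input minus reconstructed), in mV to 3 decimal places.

5.355 mV

Step size: 6.3 V ÷ 2^10 = 6.152 mV.
(-1.08361 − (−3.15))/0.00615234 = 335.8704; ⌊·⌋ gives code 335.
V_rec = (−3.15) + 335·0.00615234 = -1.0889648 V.
Error = -1.08361 − (−1.0889648) = 0.00535484 V = 5.355 mV.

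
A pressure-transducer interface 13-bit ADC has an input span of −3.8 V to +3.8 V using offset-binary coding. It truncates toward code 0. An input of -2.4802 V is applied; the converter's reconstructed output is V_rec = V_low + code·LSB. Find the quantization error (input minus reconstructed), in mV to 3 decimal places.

0.562 mV

One LSB is 7.6 V / 8192 = 0.928 mV.
Scaled input = 1422.6055 LSBs, so code = 1422.
Reconstructed: -2.4807617 V.
V_in − V_rec = 0.000561719 V = 0.562 mV.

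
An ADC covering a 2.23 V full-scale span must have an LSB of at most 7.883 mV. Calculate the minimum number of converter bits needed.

Number of steps required ≥ 2.23 V / 7.883 mV = 282.89.
Need 2^N ≥ 282.89; 2^8 = 256, 2^9 = 512.
Minimum N = 9.

9 bits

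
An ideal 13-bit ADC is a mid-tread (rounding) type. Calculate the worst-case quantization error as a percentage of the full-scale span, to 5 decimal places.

Rounding → worst-case error = ½ LSB = V_FS/2^14, so 100/16384 = 0.00610352 % of full scale.

0.00610 %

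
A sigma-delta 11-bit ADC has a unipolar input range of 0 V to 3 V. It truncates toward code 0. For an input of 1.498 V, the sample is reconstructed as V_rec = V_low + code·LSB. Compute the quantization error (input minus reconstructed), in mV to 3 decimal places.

0.930 mV

LSB = 3/2^11 = 1.465 mV.
(1.498 − 0)/0.00146484 = 1022.6347; ⌊·⌋ gives code 1022.
Code 1022 maps back to 0 + 1022×0.00146484 V = 1.4970703 V.
Difference: 0.000929687 V → 0.930 mV.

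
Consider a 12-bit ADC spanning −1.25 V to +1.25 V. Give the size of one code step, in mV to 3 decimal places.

0.610 mV

Full-scale span = 2.5 V.
LSB = 2.5 / 2^12 = 2.5 / 4096 = 0.000610352 V = 0.610 mV.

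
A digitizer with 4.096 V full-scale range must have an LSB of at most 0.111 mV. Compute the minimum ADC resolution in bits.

Number of steps required ≥ 4.096 V / 0.111 mV = 36900.90.
Need 2^N ≥ 36900.90; 2^15 = 32768, 2^16 = 65536.
Minimum N = 16.

16 bits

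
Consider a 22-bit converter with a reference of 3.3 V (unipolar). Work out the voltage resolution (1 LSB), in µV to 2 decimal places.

Full-scale span = 3.3 V.
LSB = 3.3 / 2^22 = 3.3 / 4194304 = 7.86781e-07 V = 0.79 µV.

0.79 µV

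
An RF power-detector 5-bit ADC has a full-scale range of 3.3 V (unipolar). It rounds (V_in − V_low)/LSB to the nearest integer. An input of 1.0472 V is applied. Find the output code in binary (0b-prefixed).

code 0b1010 (decimal 10)

Full-scale span = 3.3 V; LSB = 3.3/2^5 = 103.125 mV.
(V_in − V_low)/LSB = (1.0472 − 0) / 0.103125 = 10.155.
So the output code is 10.
In binary (0b-prefixed): 0b1010.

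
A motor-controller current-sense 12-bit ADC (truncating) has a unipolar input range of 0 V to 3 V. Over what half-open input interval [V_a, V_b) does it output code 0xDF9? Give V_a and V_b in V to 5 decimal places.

LSB = 3/2^12 = 0.732 mV.
Code 0xDF9 = 3577 decimal.
V_a = V_low + 3577·LSB = 2.61987 V; V_b = V_low + 3578·LSB = 2.62061 V.

[2.61987 V, 2.62061 V)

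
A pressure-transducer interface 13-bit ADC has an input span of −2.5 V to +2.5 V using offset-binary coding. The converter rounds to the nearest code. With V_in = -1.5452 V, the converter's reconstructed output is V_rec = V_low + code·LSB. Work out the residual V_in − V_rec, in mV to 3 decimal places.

0.210 mV

One LSB is 5 V / 8192 = 0.610 mV.
(V_in − V_low)/LSB = (-1.5452 − (−2.5))/0.000610352 = 1564.3443 → code 1564 (round).
Code 1564 maps back to (−2.5) + 1564×0.000610352 V = -1.5454102 V.
Difference: 0.000210156 V → 0.210 mV.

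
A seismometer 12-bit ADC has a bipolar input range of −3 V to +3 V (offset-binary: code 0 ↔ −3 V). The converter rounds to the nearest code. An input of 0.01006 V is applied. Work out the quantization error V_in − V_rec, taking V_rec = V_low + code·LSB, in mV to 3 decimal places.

-0.194 mV

Step size: 6 V ÷ 2^12 = 1.465 mV.
(V_in − V_low)/LSB = (0.01006 − (−3))/0.00146484 = 2054.8676 → code 2055 (round).
V_rec = (−3) + 2055·0.00146484 = 0.010253906 V.
Difference: -0.000193906 V → -0.194 mV.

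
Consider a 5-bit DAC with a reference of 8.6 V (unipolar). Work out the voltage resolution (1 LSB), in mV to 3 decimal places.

268.750 mV

Full-scale span = 8.6 V.
LSB = 8.6 / 2^5 = 8.6 / 32 = 0.26875 V = 268.750 mV.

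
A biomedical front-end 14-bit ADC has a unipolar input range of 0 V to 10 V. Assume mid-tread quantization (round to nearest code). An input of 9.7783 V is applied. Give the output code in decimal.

code 16021

With 16384 levels over 10 V, one step is 0.610 mV.
(V_in − V_low)/LSB = (9.7783 − 0) / 0.000610352 = 16020.767.
So the output code is 16021.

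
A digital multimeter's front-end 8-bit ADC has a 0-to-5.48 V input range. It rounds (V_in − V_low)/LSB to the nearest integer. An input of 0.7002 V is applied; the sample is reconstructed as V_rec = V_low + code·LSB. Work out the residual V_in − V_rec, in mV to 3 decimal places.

One LSB is 5.48 V / 256 = 21.406 mV.
Scaled input = 32.7101 LSBs, so code = 33.
Reconstructed: 0.70640625 V.
V_in − V_rec = -0.00620625 V = -6.206 mV.

-6.206 mV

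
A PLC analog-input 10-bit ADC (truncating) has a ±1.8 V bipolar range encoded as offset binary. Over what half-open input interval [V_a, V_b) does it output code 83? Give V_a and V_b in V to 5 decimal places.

LSB = 3.6/2^10 = 3.516 mV.
V_a = V_low + 83·LSB = -1.5082 V; V_b = V_low + 84·LSB = -1.50469 V.

[-1.50820 V, -1.50469 V)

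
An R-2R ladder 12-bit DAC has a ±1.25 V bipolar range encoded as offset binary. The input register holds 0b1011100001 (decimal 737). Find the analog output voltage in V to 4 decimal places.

-0.8002 V

LSB = 2.5 V / 2^12 = 0.610 mV.
Code 0b1011100001 = 737 decimal.
V_out = (−1.25) + 737 × 0.000610352 V = -0.800171 V.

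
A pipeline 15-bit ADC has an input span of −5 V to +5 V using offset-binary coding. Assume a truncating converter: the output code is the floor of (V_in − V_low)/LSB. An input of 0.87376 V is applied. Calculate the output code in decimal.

Full-scale span = 10 V; LSB = 10/2^15 = 305.18 µV.
Input sits at 19247.137 steps above V_low.
⌊·⌋(19247.137) = 19247.

code 19247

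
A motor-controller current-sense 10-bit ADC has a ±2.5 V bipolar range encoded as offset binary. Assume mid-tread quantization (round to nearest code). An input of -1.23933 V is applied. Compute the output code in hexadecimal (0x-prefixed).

LSB = 5 V / 1024 = 4.883 mV.
Input sits at 258.185 steps above V_low.
Round → code 258.
In hexadecimal (0x-prefixed): 0x102.

code 0x102 (decimal 258)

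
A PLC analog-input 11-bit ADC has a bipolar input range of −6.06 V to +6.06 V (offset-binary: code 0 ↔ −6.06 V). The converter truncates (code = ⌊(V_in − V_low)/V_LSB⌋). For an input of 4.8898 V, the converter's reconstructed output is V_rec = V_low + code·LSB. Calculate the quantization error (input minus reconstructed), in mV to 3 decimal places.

1.558 mV

LSB = 12.12/2^11 = 5.918 mV.
Scaled input = 1850.2632 LSBs, so code = 1850.
V_rec = (−6.06) + 1850·0.00591797 = 4.8882422 V.
V_in − V_rec = 0.00155781 V = 1.558 mV.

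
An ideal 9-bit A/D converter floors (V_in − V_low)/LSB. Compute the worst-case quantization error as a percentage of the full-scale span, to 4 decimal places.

0.1953 %

Truncating → worst-case error = 1 LSB = V_FS/2^9, so 100/512 = 0.195312 % of full scale.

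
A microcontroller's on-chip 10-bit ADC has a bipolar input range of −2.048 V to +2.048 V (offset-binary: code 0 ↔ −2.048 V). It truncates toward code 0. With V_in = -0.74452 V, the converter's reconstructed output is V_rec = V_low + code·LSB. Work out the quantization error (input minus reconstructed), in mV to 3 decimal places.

Step size: 4.096 V ÷ 2^10 = 4.000 mV.
(V_in − V_low)/LSB = (-0.74452 − (−2.048))/0.004 = 325.8700 → code 325 (floor).
V_rec = (−2.048) + 325·0.004 = -0.748 V.
V_in − V_rec = 0.00348 V = 3.480 mV.

3.480 mV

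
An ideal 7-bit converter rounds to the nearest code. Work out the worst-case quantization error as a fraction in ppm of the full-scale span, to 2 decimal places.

Rounding → worst-case error = ½ LSB = V_FS/2^8, so 1e+06/256 = 3906.25 ppm of full scale.

3906.25 ppm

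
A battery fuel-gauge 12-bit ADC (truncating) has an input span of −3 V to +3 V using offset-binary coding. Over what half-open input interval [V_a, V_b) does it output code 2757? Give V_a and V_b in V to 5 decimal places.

LSB = 6/2^12 = 1.465 mV.
V_a = V_low + 2757·LSB = 1.03857 V; V_b = V_low + 2758·LSB = 1.04004 V.

[1.03857 V, 1.04004 V)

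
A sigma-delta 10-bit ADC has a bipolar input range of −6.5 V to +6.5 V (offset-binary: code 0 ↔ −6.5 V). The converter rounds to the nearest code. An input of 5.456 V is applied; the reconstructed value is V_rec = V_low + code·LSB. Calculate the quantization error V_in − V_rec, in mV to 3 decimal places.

LSB = 13/2^10 = 12.695 mV.
Scaled input = 941.7649 LSBs, so code = 942.
Code 942 maps back to (−6.5) + 942×0.0126953 V = 5.4589844 V.
Error = 5.456 − 5.4589844 = -0.00298438 V = -2.984 mV.

-2.984 mV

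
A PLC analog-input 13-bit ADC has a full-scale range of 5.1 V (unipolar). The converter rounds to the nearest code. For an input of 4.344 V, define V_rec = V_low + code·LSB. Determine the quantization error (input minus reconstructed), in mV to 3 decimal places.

LSB = 5.1/2^13 = 0.623 mV.
(V_in − V_low)/LSB = (4.344 − 0)/0.000622559 = 6977.6565 → code 6978 (round).
Reconstructed: 4.3442139 V.
Difference: -0.000213867 V → -0.214 mV.

-0.214 mV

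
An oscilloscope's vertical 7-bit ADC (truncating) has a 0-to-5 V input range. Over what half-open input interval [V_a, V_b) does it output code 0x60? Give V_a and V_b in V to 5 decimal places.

[3.75000 V, 3.78906 V)

LSB = 5/2^7 = 39.062 mV.
Code 0x60 = 96 decimal.
V_a = V_low + 96·LSB = 3.75 V; V_b = V_low + 97·LSB = 3.78906 V.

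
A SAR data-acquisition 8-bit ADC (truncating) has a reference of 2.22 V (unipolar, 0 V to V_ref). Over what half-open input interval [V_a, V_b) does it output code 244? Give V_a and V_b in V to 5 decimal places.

LSB = 2.22/2^8 = 8.672 mV.
V_a = V_low + 244·LSB = 2.11594 V; V_b = V_low + 245·LSB = 2.12461 V.

[2.11594 V, 2.12461 V)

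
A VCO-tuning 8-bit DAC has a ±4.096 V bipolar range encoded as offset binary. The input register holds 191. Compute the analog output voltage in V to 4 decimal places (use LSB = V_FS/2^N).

LSB = 8.192 V / 2^8 = 32.000 mV.
V_out = (−4.096) + 191 × 0.032 V = 2.016 V.

2.0160 V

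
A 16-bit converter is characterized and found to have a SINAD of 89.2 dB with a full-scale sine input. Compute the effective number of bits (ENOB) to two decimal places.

ENOB = (SINAD − 1.76) / 6.02 = (89.2 − 1.76)/6.02 = 14.525.

14.52 bits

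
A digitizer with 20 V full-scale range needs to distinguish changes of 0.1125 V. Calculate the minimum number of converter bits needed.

Number of steps required ≥ 20 V / 0.1125 V = 177.78.
Need 2^N ≥ 177.78; 2^7 = 128, 2^8 = 256.
Minimum N = 8.

8 bits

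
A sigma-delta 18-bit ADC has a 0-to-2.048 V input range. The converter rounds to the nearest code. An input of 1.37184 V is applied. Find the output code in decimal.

code 175596

With 262144 levels over 2.048 V, one step is 7.81 µV.
Input sits at 175595.520 steps above V_low.
round(175595.520) = 175596.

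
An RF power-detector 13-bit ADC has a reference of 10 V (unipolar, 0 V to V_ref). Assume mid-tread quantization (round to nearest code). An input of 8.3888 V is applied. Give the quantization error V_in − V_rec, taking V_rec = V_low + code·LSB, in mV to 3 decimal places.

LSB = 10/2^13 = 1.221 mV.
(8.3888 − 0)/0.0012207 = 6872.1050; round gives code 6872.
Code 6872 maps back to 0 + 6872×0.0012207 V = 8.3886719 V.
V_in − V_rec = 0.000128125 V = 0.128 mV.

0.128 mV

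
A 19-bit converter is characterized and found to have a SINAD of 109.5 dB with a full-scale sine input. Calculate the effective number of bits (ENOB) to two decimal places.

ENOB = (SINAD − 1.76) / 6.02 = (109.5 − 1.76)/6.02 = 17.897.

17.90 bits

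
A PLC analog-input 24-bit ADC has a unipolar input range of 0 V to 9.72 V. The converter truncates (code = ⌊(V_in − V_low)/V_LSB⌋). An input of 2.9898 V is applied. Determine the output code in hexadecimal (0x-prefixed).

code 0x4EBE63 (decimal 5160547)

Full-scale span = 9.72 V; LSB = 9.72/2^24 = 0.58 µV.
(2.9898 − 0) / 5.79357e-07 = 5160547.366 LSBs.
⌊·⌋(5160547.366) = 5160547.
In hexadecimal (0x-prefixed): 0x4EBE63.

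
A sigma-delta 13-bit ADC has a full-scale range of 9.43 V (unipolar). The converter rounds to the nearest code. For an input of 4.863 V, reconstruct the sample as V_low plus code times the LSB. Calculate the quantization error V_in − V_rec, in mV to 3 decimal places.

One LSB is 9.43 V / 8192 = 1.151 mV.
Scaled input = 4224.5701 LSBs, so code = 4225.
Reconstructed: 4.8634949 V.
Difference: -0.000494873 V → -0.495 mV.

-0.495 mV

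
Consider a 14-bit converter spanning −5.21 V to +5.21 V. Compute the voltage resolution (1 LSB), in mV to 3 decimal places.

0.636 mV

Full-scale span = 10.42 V.
LSB = 10.42 / 2^14 = 10.42 / 16384 = 0.000635986 V = 0.636 mV.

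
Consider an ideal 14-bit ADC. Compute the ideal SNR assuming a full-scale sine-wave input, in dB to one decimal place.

86.0 dB

SNR ≈ 6.02·N + 1.76 dB = 6.02·14 + 1.76 = 86.04 dB.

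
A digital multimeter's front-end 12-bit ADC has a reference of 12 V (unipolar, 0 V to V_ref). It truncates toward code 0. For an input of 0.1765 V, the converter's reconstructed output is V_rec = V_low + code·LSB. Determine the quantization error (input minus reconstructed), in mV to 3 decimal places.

One LSB is 12 V / 4096 = 2.930 mV.
(V_in − V_low)/LSB = (0.1765 − 0)/0.00292969 = 60.2453 → code 60 (floor).
V_rec = 0 + 60·0.00292969 = 0.17578125 V.
V_in − V_rec = 0.00071875 V = 0.719 mV.

0.719 mV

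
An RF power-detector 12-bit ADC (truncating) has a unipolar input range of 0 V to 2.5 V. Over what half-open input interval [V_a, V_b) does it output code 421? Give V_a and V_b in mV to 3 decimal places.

[256.958 mV, 257.568 mV)

LSB = 2.5/2^12 = 0.610 mV.
V_a = V_low + 421·LSB = 0.256958 V; V_b = V_low + 422·LSB = 0.257568 V.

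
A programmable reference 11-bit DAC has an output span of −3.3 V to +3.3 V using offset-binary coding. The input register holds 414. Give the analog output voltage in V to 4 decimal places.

LSB = 6.6 V / 2^11 = 3.223 mV.
V_out = (−3.3) + 414 × 0.00322266 V = -1.96582 V.

-1.9658 V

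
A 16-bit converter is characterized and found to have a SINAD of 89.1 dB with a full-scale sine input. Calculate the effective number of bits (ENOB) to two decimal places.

ENOB = (SINAD − 1.76) / 6.02 = (89.1 − 1.76)/6.02 = 14.508.

14.51 bits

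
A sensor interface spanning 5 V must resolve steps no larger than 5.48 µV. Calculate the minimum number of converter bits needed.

20 bits

Number of steps required ≥ 5 V / 5.48 µV = 912408.76.
Need 2^N ≥ 912408.76; 2^19 = 524288, 2^20 = 1048576.
Minimum N = 20.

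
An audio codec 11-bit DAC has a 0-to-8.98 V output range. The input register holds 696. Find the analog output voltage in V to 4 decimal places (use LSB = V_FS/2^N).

3.0518 V

LSB = 8.98 V / 2^11 = 4.385 mV.
V_out = 0 + 696 × 0.00438477 V = 3.0518 V.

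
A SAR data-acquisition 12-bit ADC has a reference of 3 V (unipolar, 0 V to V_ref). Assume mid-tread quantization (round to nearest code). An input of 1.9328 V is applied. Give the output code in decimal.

LSB = 3 V / 4096 = 0.732 mV.
(V_in − V_low)/LSB = (1.9328 − 0) / 0.000732422 = 2638.916.
round(2638.916) = 2639.

code 2639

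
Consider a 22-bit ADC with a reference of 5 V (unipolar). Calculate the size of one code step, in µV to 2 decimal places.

1.19 µV

Full-scale span = 5 V.
LSB = 5 / 2^22 = 5 / 4194304 = 1.19209e-06 V = 1.19 µV.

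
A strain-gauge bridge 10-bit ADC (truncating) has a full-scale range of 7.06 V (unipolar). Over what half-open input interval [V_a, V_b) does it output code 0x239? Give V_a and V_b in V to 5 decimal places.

[3.92299 V, 3.92988 V)

LSB = 7.06/2^10 = 6.895 mV.
Code 0x239 = 569 decimal.
V_a = V_low + 569·LSB = 3.92299 V; V_b = V_low + 570·LSB = 3.92988 V.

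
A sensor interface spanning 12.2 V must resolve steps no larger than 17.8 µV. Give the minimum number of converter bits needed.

20 bits

Number of steps required ≥ 12.2 V / 17.8 µV = 685393.26.
Need 2^N ≥ 685393.26; 2^19 = 524288, 2^20 = 1048576.
Minimum N = 20.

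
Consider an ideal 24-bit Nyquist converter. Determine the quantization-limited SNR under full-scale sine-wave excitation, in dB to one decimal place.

146.2 dB

SNR ≈ 6.02·N + 1.76 dB = 6.02·24 + 1.76 = 146.24 dB.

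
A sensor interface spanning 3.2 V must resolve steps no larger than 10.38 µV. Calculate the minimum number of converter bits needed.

Number of steps required ≥ 3.2 V / 10.38 µV = 308285.16.
Need 2^N ≥ 308285.16; 2^18 = 262144, 2^19 = 524288.
Minimum N = 19.

19 bits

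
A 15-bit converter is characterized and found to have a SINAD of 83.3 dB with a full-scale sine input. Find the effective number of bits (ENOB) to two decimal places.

13.54 bits

ENOB = (SINAD − 1.76) / 6.02 = (83.3 − 1.76)/6.02 = 13.545.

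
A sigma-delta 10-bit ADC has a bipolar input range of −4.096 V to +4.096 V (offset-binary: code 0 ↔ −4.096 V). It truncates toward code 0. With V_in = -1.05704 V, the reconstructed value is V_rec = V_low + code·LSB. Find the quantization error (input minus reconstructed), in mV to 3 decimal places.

6.960 mV

LSB = 8.192/2^10 = 8.000 mV.
(V_in − V_low)/LSB = (-1.05704 − (−4.096))/0.008 = 379.8700 → code 379 (floor).
Reconstructed: -1.064 V.
V_in − V_rec = 0.00696 V = 6.960 mV.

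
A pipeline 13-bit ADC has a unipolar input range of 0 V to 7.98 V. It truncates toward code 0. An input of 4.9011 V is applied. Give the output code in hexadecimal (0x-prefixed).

Full-scale span = 7.98 V; LSB = 7.98/2^13 = 0.974 mV.
(4.9011 − 0) / 0.000974121 = 5031.305 LSBs.
⌊·⌋(5031.305) = 5031.
In hexadecimal (0x-prefixed): 0x13A7.

code 0x13A7 (decimal 5031)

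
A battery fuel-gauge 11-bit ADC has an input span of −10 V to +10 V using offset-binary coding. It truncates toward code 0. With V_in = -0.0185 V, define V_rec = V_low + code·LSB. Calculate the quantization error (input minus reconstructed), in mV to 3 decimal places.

Step size: 20 V ÷ 2^11 = 9.766 mV.
(-0.0185 − (−10))/0.00976562 = 1022.1056; ⌊·⌋ gives code 1022.
Reconstructed: -0.01953125 V.
V_in − V_rec = 0.00103125 V = 1.031 mV.

1.031 mV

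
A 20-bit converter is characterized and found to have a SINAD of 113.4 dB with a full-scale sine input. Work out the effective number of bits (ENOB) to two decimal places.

18.54 bits

ENOB = (SINAD − 1.76) / 6.02 = (113.4 − 1.76)/6.02 = 18.545.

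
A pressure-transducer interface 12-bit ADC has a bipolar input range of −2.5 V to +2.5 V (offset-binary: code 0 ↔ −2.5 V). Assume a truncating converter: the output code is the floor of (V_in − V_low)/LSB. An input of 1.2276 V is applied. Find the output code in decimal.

Full-scale span = 5 V; LSB = 5/2^12 = 1.221 mV.
(V_in − V_low)/LSB = (1.2276 − (−2.5)) / 0.0012207 = 3053.650.
Floor → code 3053.

code 3053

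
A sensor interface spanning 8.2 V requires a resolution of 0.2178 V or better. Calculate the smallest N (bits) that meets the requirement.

Number of steps required ≥ 8.2 V / 0.2178 V = 37.65.
Need 2^N ≥ 37.65; 2^5 = 32, 2^6 = 64.
Minimum N = 6.

6 bits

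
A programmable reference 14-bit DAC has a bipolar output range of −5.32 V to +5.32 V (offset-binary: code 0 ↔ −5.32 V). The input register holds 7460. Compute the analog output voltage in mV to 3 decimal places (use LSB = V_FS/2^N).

-475.371 mV

LSB = 10.64 V / 2^14 = 0.649 mV.
V_out = (−5.32) + 7460 × 0.000649414 V = -0.475371 V.
= -475.371 mV.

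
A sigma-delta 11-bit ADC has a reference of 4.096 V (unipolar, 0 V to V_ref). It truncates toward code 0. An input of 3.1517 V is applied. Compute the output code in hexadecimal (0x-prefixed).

LSB = 4.096 V / 2048 = 2.000 mV.
Input sits at 1575.850 steps above V_low.
So the output code is 1575.
In hexadecimal (0x-prefixed): 0x627.

code 0x627 (decimal 1575)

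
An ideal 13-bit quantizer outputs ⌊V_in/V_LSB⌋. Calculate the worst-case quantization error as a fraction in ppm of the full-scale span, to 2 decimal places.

Truncating → worst-case error = 1 LSB = V_FS/2^13, so 1e+06/8192 = 122.07 ppm of full scale.

122.07 ppm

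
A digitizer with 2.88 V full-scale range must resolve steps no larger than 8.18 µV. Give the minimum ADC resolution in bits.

Number of steps required ≥ 2.88 V / 8.18 µV = 352078.24.
Need 2^N ≥ 352078.24; 2^18 = 262144, 2^19 = 524288.
Minimum N = 19.

19 bits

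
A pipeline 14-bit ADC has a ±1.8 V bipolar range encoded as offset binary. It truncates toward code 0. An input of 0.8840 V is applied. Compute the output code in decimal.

code 12215

Full-scale span = 3.6 V; LSB = 3.6/2^14 = 219.73 µV.
(0.8840 − (−1.8)) / 0.000219727 = 12215.182 LSBs.
So the output code is 12215.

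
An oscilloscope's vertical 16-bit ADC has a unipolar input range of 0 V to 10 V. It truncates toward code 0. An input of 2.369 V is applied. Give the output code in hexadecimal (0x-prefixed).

With 65536 levels over 10 V, one step is 152.59 µV.
(V_in − V_low)/LSB = (2.369 − 0) / 0.000152588 = 15525.478.
So the output code is 15525.
In hexadecimal (0x-prefixed): 0x3CA5.

code 0x3CA5 (decimal 15525)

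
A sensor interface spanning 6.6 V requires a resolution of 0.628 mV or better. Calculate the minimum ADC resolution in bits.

Number of steps required ≥ 6.6 V / 0.628 mV = 10509.55.
Need 2^N ≥ 10509.55; 2^13 = 8192, 2^14 = 16384.
Minimum N = 14.

14 bits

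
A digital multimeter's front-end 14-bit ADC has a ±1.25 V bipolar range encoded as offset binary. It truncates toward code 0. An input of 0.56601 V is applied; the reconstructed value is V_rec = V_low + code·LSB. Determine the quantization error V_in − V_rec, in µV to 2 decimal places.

Step size: 2.5 V ÷ 2^14 = 152.59 µV.
(0.56601 − (−1.25))/0.000152588 = 11901.4031; ⌊·⌋ gives code 11901.
Reconstructed: 0.56594849 V.
Error = 0.56601 − 0.56594849 = 6.15137e-05 V = 61.51 µV.

61.51 µV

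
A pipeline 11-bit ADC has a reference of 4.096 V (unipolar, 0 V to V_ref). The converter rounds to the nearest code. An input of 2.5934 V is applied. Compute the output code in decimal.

code 1297

With 2048 levels over 4.096 V, one step is 2.000 mV.
(V_in − V_low)/LSB = (2.5934 − 0) / 0.002 = 1296.700.
So the output code is 1297.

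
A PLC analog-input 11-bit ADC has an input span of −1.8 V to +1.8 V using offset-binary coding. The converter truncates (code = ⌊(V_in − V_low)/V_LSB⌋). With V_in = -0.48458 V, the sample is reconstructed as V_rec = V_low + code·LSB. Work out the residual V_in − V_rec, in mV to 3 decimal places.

0.576 mV

Step size: 3.6 V ÷ 2^11 = 1.758 mV.
Scaled input = 748.3278 LSBs, so code = 748.
Reconstructed: -0.48515625 V.
Difference: 0.00057625 V → 0.576 mV.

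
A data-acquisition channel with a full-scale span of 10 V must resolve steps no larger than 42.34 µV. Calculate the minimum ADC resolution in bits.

Number of steps required ≥ 10 V / 42.34 µV = 236183.28.
Need 2^N ≥ 236183.28; 2^17 = 131072, 2^18 = 262144.
Minimum N = 18.

18 bits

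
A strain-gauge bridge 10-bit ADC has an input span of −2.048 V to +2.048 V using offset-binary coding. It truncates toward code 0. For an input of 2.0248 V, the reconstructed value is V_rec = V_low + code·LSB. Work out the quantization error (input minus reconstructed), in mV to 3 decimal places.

0.800 mV

LSB = 4.096/2^10 = 4.000 mV.
(2.0248 − (−2.048))/0.004 = 1018.2000; ⌊·⌋ gives code 1018.
V_rec = (−2.048) + 1018·0.004 = 2.024 V.
Difference: 0.0008 V → 0.800 mV.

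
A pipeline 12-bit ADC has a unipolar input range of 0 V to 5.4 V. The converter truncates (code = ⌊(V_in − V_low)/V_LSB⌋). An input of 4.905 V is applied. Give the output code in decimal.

code 3720

With 4096 levels over 5.4 V, one step is 1.318 mV.
(4.905 − 0) / 0.00131836 = 3720.533 LSBs.
So the output code is 3720.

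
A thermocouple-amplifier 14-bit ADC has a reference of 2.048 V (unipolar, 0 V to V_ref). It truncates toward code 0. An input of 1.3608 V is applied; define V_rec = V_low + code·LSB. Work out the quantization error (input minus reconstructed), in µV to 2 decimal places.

50.00 µV

Step size: 2.048 V ÷ 2^14 = 125.00 µV.
(V_in − V_low)/LSB = (1.3608 − 0)/0.000125 = 10886.4000 → code 10886 (floor).
Code 10886 maps back to 0 + 10886×0.000125 V = 1.36075 V.
Difference: 5e-05 V → 50.00 µV.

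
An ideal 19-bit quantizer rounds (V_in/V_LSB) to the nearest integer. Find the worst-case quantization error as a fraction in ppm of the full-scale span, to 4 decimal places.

0.9537 ppm

Rounding → worst-case error = ½ LSB = V_FS/2^20, so 1e+06/1048576 = 0.953674 ppm of full scale.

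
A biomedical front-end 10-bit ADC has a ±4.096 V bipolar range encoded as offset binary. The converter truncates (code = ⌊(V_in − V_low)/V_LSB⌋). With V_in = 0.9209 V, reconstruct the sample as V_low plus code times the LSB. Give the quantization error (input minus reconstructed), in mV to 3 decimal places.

0.900 mV

One LSB is 8.192 V / 1024 = 8.000 mV.
(0.9209 − (−4.096))/0.008 = 627.1125; ⌊·⌋ gives code 627.
Reconstructed: 0.92 V.
Difference: 0.0009 V → 0.900 mV.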